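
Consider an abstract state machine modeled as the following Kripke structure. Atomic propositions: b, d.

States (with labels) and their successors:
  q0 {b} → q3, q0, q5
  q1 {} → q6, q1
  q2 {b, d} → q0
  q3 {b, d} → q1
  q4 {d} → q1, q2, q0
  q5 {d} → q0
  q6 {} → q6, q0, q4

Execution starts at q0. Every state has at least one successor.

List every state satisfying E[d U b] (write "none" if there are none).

{q0, q2, q3, q4, q5}

States satisfying d: {q2, q3, q4, q5}.
States satisfying b: {q0, q2, q3}.
States satisfying E[d U b]: {q0, q2, q3, q4, q5}.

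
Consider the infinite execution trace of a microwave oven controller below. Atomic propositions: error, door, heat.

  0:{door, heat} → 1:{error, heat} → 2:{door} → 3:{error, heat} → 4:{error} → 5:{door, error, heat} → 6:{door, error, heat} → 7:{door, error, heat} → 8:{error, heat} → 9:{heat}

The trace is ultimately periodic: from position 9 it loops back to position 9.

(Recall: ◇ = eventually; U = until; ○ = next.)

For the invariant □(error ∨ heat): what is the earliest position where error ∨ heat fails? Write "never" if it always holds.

Check error ∨ heat at each position in order: 0 ✓, 1 ✓.
At position 2 the labels are {door}, so error ∨ heat is false there. This is the first violation.

2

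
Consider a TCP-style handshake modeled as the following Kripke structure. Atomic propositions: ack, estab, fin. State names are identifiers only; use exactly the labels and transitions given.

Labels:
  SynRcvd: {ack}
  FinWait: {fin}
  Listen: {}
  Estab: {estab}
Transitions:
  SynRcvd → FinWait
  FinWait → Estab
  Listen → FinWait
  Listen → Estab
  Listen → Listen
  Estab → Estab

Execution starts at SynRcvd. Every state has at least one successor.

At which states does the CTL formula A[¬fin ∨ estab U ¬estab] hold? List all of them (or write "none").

{SynRcvd, FinWait, Listen}

States satisfying ¬fin ∨ estab: {SynRcvd, Listen, Estab}.
States satisfying ¬estab: {SynRcvd, FinWait, Listen}.
States satisfying A[¬fin ∨ estab U ¬estab]: {SynRcvd, FinWait, Listen}.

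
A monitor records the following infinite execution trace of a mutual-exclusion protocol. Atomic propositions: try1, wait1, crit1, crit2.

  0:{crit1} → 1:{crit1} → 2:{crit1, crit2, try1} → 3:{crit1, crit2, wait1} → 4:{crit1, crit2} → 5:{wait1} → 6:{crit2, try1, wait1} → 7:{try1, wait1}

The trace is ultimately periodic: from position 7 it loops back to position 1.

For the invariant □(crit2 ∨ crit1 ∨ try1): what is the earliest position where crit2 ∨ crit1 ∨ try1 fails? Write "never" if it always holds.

5

Check crit2 ∨ crit1 ∨ try1 at each position in order: 0 ✓, 1 ✓, 2 ✓, 3 ✓, 4 ✓.
At position 5 the labels are {wait1}, so crit2 ∨ crit1 ∨ try1 is false there. This is the first violation.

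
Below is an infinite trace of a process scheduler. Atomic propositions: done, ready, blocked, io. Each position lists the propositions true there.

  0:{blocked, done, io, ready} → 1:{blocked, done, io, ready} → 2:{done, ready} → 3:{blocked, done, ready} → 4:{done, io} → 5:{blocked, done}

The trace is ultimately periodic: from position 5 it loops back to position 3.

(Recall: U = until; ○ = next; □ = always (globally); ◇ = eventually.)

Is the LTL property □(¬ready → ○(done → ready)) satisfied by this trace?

No

¬ready → ○(done → ready) must hold at every position from 0 onward. It fails at position 4, so □(¬ready → ○(done → ready)) is false.
Positions where ¬ready holds: 4, 5.
Check ○(done → ready) at each: 4→fails, 5→ok.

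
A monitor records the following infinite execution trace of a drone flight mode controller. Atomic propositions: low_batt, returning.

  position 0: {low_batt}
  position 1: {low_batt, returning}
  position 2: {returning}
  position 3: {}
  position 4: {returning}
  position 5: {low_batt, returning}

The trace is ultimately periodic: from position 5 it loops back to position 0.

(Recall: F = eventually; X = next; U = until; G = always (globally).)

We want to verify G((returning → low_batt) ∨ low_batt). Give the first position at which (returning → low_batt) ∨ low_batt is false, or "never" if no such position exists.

Check (returning → low_batt) ∨ low_batt at each position in order: 0 ✓, 1 ✓.
At position 2 the labels are {returning}, so (returning → low_batt) ∨ low_batt is false there. This is the first violation.

2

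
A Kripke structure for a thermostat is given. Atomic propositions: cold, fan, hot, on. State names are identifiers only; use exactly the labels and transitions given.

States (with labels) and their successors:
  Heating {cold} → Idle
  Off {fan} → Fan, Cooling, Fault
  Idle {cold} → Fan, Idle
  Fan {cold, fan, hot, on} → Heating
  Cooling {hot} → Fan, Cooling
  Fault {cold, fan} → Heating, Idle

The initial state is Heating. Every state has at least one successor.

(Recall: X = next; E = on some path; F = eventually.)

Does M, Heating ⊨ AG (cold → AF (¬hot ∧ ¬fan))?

States satisfying cold → AF (¬hot ∧ ¬fan): {Heating, Off, Idle, Fan, Cooling, Fault}.
States satisfying AG (cold → AF (¬hot ∧ ¬fan)): {Heating, Off, Idle, Fan, Cooling, Fault}.
Every state reachable from Heating satisfies cold → AF (¬hot ∧ ¬fan).
Heating ∈ Sat(AG (cold → AF (¬hot ∧ ¬fan))).

Yes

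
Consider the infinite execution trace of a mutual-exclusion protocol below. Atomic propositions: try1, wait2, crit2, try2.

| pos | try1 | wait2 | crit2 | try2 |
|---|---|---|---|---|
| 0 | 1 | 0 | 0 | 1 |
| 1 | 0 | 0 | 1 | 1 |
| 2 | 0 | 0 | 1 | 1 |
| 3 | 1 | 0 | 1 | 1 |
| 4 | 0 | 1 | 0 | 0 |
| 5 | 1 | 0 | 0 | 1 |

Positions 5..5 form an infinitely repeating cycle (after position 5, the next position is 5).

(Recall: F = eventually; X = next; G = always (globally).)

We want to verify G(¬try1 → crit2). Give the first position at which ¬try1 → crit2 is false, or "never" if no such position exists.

4

Check ¬try1 → crit2 at each position in order: 0 ✓, 1 ✓, 2 ✓, 3 ✓.
At position 4 the labels are {wait2}, so ¬try1 → crit2 is false there. This is the first violation.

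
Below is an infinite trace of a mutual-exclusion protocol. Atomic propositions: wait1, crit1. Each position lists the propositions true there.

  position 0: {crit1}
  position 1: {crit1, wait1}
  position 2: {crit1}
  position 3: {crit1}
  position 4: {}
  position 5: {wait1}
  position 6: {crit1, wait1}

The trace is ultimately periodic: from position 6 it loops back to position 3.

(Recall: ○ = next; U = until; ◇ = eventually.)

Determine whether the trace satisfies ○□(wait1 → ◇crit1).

Yes

The position after 0 is 1; □(wait1 → ◇crit1) is true there.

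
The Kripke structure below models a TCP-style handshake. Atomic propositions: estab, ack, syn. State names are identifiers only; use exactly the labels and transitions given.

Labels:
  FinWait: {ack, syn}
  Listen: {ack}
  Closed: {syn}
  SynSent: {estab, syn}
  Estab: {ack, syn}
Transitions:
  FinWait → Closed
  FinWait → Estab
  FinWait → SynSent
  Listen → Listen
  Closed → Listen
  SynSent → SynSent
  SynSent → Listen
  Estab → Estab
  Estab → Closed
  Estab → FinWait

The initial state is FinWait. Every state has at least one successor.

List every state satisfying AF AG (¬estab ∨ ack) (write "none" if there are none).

States satisfying AG (¬estab ∨ ack): {Listen, Closed}.
States satisfying AF AG (¬estab ∨ ack): {Listen, Closed}.

{Listen, Closed}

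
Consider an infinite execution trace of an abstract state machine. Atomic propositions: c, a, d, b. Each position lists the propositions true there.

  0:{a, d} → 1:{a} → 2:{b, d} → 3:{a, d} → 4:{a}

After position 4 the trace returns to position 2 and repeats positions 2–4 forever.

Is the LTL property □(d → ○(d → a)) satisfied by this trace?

d → ○(d → a) holds at every position 0..4, and those are all positions ever visited, so □(d → ○(d → a)) holds.
Positions where d holds: 0, 2, 3.
Check ○(d → a) at each: 0→ok, 2→ok, 3→ok.

Holds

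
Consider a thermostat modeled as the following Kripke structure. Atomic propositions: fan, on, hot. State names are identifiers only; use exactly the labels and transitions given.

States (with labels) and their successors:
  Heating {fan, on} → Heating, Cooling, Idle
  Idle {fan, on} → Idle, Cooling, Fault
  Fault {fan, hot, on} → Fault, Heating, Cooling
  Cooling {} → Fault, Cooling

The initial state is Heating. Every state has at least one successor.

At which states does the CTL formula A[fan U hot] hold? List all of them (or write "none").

{Fault}

States satisfying fan: {Heating, Idle, Fault}.
States satisfying hot: {Fault}.
States satisfying A[fan U hot]: {Fault}.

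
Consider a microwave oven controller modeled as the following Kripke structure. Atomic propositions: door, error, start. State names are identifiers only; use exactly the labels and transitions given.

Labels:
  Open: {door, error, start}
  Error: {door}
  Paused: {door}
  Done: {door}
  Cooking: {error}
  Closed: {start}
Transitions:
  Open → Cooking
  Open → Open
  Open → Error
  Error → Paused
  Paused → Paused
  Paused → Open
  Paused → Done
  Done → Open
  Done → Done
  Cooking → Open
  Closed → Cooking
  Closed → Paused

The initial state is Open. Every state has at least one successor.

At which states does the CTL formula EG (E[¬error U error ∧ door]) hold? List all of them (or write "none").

States satisfying E[¬error U error ∧ door]: {Open, Error, Paused, Done, Closed}.
States satisfying EG (E[¬error U error ∧ door]): {Open, Error, Paused, Done, Closed}.

{Open, Error, Paused, Done, Closed}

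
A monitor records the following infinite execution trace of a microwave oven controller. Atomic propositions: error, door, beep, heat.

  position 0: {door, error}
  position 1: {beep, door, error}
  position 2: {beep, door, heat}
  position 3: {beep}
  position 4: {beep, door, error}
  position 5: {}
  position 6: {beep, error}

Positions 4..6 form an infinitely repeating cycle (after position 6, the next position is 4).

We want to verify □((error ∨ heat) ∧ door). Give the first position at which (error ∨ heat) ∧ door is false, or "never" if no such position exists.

3

Check (error ∨ heat) ∧ door at each position in order: 0 ✓, 1 ✓, 2 ✓.
At position 3 the labels are {beep}, so (error ∨ heat) ∧ door is false there. This is the first violation.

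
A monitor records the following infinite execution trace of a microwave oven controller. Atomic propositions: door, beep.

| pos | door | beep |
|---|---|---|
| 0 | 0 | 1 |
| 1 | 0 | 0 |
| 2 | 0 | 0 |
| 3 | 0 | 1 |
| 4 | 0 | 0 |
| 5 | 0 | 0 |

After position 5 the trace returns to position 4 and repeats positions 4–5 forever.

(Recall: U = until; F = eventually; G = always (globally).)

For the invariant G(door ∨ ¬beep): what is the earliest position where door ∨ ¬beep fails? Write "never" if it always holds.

At position 0 the labels are {beep}, so door ∨ ¬beep is false there. This is the first violation.

0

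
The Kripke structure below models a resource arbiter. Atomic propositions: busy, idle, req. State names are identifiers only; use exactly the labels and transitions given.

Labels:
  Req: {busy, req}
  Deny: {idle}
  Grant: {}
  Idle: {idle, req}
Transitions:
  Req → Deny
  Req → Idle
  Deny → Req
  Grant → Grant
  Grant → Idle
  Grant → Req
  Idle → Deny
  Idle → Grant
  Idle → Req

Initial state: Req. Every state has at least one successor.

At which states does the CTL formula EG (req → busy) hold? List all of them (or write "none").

{Req, Deny, Grant}

States satisfying req → busy: {Req, Deny, Grant}.
States satisfying EG (req → busy): {Req, Deny, Grant}.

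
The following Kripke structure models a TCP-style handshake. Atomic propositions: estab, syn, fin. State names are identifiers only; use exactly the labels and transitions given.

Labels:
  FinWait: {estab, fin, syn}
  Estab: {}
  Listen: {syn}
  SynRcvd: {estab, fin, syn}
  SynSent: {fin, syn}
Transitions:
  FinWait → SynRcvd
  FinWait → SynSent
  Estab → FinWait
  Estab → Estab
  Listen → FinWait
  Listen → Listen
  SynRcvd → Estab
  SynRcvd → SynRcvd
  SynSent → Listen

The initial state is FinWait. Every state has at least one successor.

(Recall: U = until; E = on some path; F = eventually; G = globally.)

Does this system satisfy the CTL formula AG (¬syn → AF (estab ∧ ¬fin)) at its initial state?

States satisfying ¬syn → AF (estab ∧ ¬fin): {FinWait, Listen, SynRcvd, SynSent}.
States satisfying AG (¬syn → AF (estab ∧ ¬fin)): ∅.
Estab is reachable from FinWait and violates ¬syn → AF (estab ∧ ¬fin), so AG fails at FinWait.
FinWait ∉ Sat(AG (¬syn → AF (estab ∧ ¬fin))).

Does not hold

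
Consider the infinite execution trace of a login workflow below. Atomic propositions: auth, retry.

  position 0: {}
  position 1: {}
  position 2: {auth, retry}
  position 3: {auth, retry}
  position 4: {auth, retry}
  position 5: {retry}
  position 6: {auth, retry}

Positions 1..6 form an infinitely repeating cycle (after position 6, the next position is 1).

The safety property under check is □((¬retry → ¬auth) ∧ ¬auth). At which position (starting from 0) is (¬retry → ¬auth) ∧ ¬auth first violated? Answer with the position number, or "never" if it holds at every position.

2

Check (¬retry → ¬auth) ∧ ¬auth at each position in order: 0 ✓, 1 ✓.
At position 2 the labels are {auth, retry}, so (¬retry → ¬auth) ∧ ¬auth is false there. This is the first violation.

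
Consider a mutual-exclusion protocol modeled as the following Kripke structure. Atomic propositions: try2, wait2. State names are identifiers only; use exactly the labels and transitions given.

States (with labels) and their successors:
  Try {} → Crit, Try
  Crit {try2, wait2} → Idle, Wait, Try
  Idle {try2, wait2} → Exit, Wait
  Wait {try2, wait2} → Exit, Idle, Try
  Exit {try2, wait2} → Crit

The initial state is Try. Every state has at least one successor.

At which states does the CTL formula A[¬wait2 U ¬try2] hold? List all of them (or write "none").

States satisfying ¬wait2: {Try}.
States satisfying ¬try2: {Try}.
States satisfying A[¬wait2 U ¬try2]: {Try}.

{Try}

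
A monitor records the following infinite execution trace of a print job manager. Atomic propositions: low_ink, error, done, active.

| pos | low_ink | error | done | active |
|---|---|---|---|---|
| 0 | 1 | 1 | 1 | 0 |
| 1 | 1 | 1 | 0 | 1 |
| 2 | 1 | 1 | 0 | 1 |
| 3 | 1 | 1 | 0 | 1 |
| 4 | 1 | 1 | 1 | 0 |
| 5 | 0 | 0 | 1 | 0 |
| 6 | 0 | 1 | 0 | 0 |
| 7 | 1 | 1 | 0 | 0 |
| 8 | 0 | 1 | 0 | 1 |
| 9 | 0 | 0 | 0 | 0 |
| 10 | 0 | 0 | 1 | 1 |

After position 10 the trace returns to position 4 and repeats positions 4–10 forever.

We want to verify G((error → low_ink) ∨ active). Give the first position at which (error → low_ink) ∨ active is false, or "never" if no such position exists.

Check (error → low_ink) ∨ active at each position in order: 0 ✓, 1 ✓, 2 ✓, 3 ✓, 4 ✓, 5 ✓.
At position 6 the labels are {error}, so (error → low_ink) ∨ active is false there. This is the first violation.

6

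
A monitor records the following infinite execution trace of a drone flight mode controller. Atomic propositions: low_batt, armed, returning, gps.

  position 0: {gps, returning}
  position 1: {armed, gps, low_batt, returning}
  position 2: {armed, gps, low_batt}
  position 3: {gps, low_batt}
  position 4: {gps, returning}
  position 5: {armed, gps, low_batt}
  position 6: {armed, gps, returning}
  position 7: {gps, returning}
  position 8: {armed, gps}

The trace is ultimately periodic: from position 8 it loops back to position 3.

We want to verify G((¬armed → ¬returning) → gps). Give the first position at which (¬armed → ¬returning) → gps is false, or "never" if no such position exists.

(¬armed → ¬returning) → gps holds at every position 0..8, and those are all the positions the trace ever visits, so the invariant G((¬armed → ¬returning) → gps) is never violated.

never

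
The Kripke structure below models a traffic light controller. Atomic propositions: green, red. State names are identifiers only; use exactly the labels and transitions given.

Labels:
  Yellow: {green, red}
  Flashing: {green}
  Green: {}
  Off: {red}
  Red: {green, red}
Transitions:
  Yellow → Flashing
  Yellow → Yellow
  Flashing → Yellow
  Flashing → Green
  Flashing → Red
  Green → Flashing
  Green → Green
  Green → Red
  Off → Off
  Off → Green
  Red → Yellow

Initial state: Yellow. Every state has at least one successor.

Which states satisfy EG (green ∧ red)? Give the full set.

States satisfying green ∧ red: {Yellow, Red}.
States satisfying EG (green ∧ red): {Yellow, Red}.

{Yellow, Red}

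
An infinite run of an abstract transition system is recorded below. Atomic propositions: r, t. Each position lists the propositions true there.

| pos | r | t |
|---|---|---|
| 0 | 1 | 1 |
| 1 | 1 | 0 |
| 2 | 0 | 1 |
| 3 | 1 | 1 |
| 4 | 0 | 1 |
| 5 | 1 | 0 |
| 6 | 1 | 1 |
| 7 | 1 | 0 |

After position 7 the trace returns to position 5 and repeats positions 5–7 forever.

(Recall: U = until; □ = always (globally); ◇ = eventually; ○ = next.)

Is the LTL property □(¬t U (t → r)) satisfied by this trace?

Does not hold

¬t U (t → r) must hold at every position from 0 onward. It fails at position 2, so □(¬t U (t → r)) is false.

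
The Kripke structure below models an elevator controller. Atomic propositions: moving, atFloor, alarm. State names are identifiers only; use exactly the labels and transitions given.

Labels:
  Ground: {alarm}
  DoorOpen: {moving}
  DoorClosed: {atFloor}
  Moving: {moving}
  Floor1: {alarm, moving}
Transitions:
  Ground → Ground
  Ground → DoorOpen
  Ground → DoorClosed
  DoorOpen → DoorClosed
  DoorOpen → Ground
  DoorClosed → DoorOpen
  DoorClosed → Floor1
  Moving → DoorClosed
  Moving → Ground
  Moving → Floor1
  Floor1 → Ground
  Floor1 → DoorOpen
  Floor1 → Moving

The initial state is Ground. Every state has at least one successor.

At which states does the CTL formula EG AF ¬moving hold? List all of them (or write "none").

{Ground, DoorOpen, DoorClosed}

States satisfying AF ¬moving: {Ground, DoorOpen, DoorClosed}.
States satisfying EG AF ¬moving: {Ground, DoorOpen, DoorClosed}.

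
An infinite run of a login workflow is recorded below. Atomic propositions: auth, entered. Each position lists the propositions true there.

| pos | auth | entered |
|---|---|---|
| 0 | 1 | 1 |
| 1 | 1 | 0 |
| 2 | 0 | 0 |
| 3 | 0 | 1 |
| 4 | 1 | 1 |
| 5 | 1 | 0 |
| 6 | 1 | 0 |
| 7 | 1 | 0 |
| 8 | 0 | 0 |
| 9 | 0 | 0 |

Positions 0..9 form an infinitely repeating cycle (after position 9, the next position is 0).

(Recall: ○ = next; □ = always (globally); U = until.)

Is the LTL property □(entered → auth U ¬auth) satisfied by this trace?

Satisfied

entered → auth U ¬auth holds at every position 0..9, and those are all positions ever visited, so □(entered → auth U ¬auth) holds.
Positions where entered holds: 0, 3, 4.
Check auth U ¬auth at each: 0→ok, 3→ok, 4→ok.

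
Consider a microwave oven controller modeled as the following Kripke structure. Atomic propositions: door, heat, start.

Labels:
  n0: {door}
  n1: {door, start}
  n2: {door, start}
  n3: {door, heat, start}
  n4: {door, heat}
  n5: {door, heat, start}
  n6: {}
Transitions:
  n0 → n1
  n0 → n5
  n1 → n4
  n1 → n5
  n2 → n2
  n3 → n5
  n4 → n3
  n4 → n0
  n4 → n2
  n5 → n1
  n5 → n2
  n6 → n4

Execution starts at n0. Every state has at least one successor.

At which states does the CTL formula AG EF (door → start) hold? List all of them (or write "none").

{n0, n1, n2, n3, n4, n5, n6}

States satisfying EF (door → start): {n0, n1, n2, n3, n4, n5, n6}.
States satisfying AG EF (door → start): {n0, n1, n2, n3, n4, n5, n6}.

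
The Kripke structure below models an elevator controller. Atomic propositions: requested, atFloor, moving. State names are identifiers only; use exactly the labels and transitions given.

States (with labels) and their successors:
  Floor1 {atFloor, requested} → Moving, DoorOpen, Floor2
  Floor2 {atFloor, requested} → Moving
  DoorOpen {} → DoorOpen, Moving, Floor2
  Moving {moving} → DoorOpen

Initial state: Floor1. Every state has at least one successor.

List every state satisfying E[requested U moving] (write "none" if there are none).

{Floor1, Floor2, Moving}

States satisfying requested: {Floor1, Floor2}.
States satisfying moving: {Moving}.
States satisfying E[requested U moving]: {Floor1, Floor2, Moving}.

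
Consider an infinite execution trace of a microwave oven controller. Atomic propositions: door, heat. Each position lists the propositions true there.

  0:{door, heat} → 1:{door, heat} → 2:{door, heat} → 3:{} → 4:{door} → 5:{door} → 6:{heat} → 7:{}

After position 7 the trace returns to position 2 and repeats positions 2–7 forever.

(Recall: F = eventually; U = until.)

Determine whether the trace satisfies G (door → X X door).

No

door → X X door must hold at every position from 0 onward. It fails at position 1, so G (door → X X door) is false.
Positions where door holds: 0, 1, 2, 4, 5.
Check X X door at each: 0→ok, 1→fails, 2→ok, 4→fails, 5→fails.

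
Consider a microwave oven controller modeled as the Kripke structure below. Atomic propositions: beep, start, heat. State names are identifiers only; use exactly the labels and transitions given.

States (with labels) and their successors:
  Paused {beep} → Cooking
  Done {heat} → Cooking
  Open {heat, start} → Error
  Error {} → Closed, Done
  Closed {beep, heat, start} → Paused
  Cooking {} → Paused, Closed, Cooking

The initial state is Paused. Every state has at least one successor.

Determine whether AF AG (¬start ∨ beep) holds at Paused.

States satisfying AG (¬start ∨ beep): {Paused, Done, Error, Closed, Cooking}.
States satisfying AF AG (¬start ∨ beep): {Paused, Done, Open, Error, Closed, Cooking}.
Paused ∈ Sat(AF AG (¬start ∨ beep)).

Yes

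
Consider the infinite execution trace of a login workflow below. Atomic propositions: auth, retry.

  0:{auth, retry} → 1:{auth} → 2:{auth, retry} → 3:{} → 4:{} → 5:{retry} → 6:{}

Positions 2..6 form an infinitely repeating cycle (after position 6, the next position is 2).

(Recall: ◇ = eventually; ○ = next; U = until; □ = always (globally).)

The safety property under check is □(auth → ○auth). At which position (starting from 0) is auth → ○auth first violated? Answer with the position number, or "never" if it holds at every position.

Check auth → ○auth at each position in order: 0 ✓, 1 ✓.
At position 2 the labels are {auth, retry} and the next position 3 has {}, so auth → ○auth is false there. This is the first violation.

2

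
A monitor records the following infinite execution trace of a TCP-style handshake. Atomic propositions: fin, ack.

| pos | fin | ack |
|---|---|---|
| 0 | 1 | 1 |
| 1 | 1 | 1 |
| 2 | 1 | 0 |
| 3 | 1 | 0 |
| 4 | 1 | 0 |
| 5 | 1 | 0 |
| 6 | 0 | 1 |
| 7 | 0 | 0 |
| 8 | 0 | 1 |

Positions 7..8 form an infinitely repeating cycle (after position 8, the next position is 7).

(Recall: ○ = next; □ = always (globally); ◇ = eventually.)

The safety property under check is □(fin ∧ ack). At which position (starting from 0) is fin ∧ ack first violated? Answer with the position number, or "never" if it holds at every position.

2

Check fin ∧ ack at each position in order: 0 ✓, 1 ✓.
At position 2 the labels are {fin}, so fin ∧ ack is false there. This is the first violation.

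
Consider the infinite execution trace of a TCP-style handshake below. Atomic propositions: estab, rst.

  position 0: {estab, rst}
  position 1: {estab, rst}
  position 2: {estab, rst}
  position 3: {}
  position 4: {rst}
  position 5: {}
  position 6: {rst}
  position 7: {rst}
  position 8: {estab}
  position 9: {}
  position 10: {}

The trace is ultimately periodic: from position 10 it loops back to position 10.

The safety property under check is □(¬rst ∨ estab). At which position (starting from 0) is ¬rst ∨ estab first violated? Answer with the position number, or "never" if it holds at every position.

4

Check ¬rst ∨ estab at each position in order: 0 ✓, 1 ✓, 2 ✓, 3 ✓.
At position 4 the labels are {rst}, so ¬rst ∨ estab is false there. This is the first violation.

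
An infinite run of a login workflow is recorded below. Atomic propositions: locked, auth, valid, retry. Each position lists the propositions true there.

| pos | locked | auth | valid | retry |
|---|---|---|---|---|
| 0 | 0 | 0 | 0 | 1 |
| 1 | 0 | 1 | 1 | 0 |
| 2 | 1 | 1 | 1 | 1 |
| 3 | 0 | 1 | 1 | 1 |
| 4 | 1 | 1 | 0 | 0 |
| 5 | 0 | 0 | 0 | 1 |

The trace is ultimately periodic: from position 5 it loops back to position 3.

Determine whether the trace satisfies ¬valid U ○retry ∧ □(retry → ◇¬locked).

Walking from position 0: ○retry first holds at position 1, and ¬valid holds at every earlier position along the way, so ¬valid U ○retry holds.
retry → ◇¬locked holds at every position 0..5, and those are all positions ever visited, so □(retry → ◇¬locked) holds.
Positions where retry holds: 0, 2, 3, 5.
Check ◇¬locked at each: 0→ok, 2→ok, 3→ok, 5→ok.
At position 0: ¬valid U ○retry is true; □(retry → ◇¬locked) is true; so ¬valid U ○retry ∧ □(retry → ◇¬locked) is true.

Satisfied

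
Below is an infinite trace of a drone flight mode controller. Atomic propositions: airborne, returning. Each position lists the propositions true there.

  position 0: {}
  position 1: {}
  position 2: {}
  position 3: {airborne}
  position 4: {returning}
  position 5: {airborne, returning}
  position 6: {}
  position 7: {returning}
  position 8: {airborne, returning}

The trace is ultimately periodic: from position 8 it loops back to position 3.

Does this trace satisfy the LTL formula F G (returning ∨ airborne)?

No

G (returning ∨ airborne) is false at every position 0..8, so it never becomes true and F G (returning ∨ airborne) fails.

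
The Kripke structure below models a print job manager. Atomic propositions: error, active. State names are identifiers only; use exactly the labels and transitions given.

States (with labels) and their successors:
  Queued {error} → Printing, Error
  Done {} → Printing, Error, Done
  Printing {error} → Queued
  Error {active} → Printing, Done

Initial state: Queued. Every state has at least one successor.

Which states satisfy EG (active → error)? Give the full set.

{Queued, Done, Printing}

States satisfying active → error: {Queued, Done, Printing}.
States satisfying EG (active → error): {Queued, Done, Printing}.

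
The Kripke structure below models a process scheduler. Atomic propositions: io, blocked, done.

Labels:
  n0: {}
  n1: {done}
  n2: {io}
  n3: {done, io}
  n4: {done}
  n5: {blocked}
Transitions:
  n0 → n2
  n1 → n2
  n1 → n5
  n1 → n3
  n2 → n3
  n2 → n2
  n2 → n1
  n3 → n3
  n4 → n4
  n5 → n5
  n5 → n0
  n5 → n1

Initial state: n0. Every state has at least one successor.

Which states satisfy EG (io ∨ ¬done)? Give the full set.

States satisfying io ∨ ¬done: {n0, n2, n3, n5}.
States satisfying EG (io ∨ ¬done): {n0, n2, n3, n5}.

{n0, n2, n3, n5}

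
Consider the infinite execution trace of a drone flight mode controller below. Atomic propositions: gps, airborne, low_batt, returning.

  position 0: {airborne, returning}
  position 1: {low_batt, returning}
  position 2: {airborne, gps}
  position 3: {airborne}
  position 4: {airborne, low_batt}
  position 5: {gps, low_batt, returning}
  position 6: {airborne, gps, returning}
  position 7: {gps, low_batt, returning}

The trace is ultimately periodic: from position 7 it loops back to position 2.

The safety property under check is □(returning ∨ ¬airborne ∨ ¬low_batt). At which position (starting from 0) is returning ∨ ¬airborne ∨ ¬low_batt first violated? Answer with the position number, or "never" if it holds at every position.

Check returning ∨ ¬airborne ∨ ¬low_batt at each position in order: 0 ✓, 1 ✓, 2 ✓, 3 ✓.
At position 4 the labels are {airborne, low_batt}, so returning ∨ ¬airborne ∨ ¬low_batt is false there. This is the first violation.

4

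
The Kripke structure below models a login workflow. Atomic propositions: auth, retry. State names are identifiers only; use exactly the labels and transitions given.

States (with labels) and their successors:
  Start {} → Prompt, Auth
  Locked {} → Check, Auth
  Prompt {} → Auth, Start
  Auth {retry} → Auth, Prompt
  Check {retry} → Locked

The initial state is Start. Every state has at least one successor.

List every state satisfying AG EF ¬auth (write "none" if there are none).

{Start, Locked, Prompt, Auth, Check}

States satisfying EF ¬auth: {Start, Locked, Prompt, Auth, Check}.
States satisfying AG EF ¬auth: {Start, Locked, Prompt, Auth, Check}.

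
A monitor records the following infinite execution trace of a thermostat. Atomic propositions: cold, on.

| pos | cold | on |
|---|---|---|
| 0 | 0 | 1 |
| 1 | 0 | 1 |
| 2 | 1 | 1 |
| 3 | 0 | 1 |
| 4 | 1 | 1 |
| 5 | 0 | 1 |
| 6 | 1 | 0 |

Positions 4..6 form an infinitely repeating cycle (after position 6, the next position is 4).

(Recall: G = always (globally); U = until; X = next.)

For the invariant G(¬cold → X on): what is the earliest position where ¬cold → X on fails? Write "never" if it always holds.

5

Check ¬cold → X on at each position in order: 0 ✓, 1 ✓, 2 ✓, 3 ✓, 4 ✓.
At position 5 the labels are {on} and the next position 6 has {cold}, so ¬cold → X on is false there. This is the first violation.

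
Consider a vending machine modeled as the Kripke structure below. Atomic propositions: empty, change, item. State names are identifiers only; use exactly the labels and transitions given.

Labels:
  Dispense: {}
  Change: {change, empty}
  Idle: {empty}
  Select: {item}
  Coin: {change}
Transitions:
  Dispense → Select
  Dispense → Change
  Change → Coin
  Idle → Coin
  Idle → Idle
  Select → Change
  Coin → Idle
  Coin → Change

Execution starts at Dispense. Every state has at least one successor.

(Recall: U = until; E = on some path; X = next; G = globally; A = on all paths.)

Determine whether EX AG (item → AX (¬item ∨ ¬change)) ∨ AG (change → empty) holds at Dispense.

States satisfying AG (item → AX (¬item ∨ ¬change)): {Dispense, Change, Idle, Select, Coin}.
States satisfying EX AG (item → AX (¬item ∨ ¬change)): {Dispense, Change, Idle, Select, Coin}.
States satisfying change → empty: {Dispense, Change, Idle, Select}.
States satisfying AG (change → empty): ∅.
States satisfying EX AG (item → AX (¬item ∨ ¬change)) ∨ AG (change → empty): {Dispense, Change, Idle, Select, Coin}.
Dispense ∈ Sat(EX AG (item → AX (¬item ∨ ¬change)) ∨ AG (change → empty)).

Holds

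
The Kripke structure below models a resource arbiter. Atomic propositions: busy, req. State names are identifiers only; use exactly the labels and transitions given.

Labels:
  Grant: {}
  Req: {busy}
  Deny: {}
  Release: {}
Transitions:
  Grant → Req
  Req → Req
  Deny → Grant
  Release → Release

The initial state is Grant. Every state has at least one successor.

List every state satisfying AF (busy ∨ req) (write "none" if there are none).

{Grant, Req, Deny}

States satisfying busy ∨ req: {Req}.
States satisfying AF (busy ∨ req): {Grant, Req, Deny}.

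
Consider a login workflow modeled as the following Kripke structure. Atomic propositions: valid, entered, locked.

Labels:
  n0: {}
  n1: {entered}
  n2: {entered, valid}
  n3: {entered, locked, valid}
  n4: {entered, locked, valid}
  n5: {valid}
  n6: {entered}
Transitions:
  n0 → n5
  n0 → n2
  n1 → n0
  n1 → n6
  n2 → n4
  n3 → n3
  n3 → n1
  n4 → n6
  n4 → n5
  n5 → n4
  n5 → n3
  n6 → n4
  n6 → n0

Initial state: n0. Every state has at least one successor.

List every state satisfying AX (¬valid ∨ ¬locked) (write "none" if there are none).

{n0, n1, n4}

States satisfying ¬valid ∨ ¬locked: {n0, n1, n2, n5, n6}.
States satisfying AX (¬valid ∨ ¬locked): {n0, n1, n4}.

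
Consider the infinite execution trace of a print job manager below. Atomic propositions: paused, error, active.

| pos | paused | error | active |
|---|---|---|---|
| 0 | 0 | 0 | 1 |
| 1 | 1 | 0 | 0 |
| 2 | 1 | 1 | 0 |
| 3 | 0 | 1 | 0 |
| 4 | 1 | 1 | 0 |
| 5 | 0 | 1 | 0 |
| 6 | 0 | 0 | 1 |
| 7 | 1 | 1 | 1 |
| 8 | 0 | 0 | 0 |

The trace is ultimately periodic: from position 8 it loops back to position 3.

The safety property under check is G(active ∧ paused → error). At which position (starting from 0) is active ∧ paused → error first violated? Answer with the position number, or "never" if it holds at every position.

active ∧ paused → error holds at every position 0..8, and those are all the positions the trace ever visits, so the invariant G(active ∧ paused → error) is never violated.

never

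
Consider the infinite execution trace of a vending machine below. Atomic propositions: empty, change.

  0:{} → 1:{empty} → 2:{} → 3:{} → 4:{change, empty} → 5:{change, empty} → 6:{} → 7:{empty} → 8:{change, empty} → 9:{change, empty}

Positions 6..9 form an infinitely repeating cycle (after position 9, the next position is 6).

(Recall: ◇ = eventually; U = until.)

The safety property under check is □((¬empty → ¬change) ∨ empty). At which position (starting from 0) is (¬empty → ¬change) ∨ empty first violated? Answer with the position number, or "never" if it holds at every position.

(¬empty → ¬change) ∨ empty holds at every position 0..9, and those are all the positions the trace ever visits, so the invariant □((¬empty → ¬change) ∨ empty) is never violated.

never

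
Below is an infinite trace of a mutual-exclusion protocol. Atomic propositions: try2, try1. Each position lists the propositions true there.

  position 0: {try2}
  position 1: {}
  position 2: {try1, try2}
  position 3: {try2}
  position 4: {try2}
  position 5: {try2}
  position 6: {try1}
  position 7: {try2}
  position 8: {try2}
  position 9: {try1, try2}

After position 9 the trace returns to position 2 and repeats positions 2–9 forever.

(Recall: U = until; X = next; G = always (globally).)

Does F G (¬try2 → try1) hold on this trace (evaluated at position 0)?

Yes

G (¬try2 → try1) holds at position 2, which is reachable from 0, so F G (¬try2 → try1) holds.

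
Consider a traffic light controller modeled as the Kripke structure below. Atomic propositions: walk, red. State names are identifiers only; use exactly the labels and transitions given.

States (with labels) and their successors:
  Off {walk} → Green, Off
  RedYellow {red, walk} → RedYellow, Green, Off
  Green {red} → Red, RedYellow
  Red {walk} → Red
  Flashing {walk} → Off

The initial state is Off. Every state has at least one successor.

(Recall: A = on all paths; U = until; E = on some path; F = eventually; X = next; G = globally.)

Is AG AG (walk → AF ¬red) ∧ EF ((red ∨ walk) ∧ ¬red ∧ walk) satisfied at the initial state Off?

States satisfying AG (walk → AF ¬red): {Red}.
States satisfying AG AG (walk → AF ¬red): {Red}.
States satisfying (red ∨ walk) ∧ ¬red ∧ walk: {Off, Red, Flashing}.
States satisfying EF ((red ∨ walk) ∧ ¬red ∧ walk): {Off, RedYellow, Green, Red, Flashing}.
States satisfying AG AG (walk → AF ¬red) ∧ EF ((red ∨ walk) ∧ ¬red ∧ walk): {Red}.
Off ∉ Sat(AG AG (walk → AF ¬red) ∧ EF ((red ∨ walk) ∧ ¬red ∧ walk)).

No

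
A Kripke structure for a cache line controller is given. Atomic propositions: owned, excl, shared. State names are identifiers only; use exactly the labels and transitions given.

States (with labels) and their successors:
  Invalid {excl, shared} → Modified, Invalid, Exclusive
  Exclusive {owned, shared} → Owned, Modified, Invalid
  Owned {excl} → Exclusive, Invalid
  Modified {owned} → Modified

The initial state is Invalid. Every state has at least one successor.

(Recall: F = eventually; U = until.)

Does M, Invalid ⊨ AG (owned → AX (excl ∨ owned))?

Yes

States satisfying owned → AX (excl ∨ owned): {Invalid, Exclusive, Owned, Modified}.
States satisfying AG (owned → AX (excl ∨ owned)): {Invalid, Exclusive, Owned, Modified}.
Every state reachable from Invalid satisfies owned → AX (excl ∨ owned).
Invalid ∈ Sat(AG (owned → AX (excl ∨ owned))).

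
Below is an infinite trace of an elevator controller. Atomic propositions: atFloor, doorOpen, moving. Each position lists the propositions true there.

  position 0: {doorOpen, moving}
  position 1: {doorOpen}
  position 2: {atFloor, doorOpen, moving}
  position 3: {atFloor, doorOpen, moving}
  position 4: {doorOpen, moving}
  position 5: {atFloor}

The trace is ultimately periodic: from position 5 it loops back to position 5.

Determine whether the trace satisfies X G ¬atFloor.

The position after 0 is 1; G ¬atFloor is false there.

Does not hold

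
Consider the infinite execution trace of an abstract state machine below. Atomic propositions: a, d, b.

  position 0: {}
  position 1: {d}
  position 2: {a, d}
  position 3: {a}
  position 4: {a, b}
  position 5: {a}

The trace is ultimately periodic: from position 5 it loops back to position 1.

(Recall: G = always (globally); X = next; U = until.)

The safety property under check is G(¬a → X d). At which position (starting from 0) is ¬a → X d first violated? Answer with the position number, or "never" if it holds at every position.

never

¬a → X d holds at every position 0..5, and those are all the positions the trace ever visits, so the invariant G(¬a → X d) is never violated.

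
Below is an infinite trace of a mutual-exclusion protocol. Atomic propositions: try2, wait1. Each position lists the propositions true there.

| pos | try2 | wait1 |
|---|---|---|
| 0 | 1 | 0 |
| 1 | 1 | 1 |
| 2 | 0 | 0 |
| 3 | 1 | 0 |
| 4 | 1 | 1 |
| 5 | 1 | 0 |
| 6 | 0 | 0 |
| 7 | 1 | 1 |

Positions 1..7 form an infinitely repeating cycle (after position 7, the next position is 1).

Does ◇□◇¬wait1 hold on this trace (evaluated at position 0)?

□◇¬wait1 holds at position 0, which is reachable from 0, so ◇□◇¬wait1 holds.

Satisfied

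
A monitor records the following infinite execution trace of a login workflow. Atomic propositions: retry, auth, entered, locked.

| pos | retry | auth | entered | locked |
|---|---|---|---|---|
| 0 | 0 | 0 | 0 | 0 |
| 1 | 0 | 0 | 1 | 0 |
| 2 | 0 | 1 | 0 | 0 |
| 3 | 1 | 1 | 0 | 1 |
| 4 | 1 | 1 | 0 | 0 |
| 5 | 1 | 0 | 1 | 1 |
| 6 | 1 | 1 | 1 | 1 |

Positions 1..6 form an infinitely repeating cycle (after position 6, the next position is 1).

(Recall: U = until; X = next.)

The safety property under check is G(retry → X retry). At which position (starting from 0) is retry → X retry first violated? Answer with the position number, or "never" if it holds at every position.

6

Check retry → X retry at each position in order: 0 ✓, 1 ✓, 2 ✓, 3 ✓, 4 ✓, 5 ✓.
At position 6 the labels are {auth, entered, locked, retry} and the next position 1 has {entered}, so retry → X retry is false there. This is the first violation.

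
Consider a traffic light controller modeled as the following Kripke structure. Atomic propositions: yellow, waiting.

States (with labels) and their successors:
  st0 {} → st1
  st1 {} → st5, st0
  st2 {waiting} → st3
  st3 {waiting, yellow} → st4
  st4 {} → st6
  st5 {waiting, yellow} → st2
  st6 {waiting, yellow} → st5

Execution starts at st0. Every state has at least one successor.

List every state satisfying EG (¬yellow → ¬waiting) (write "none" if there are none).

States satisfying ¬yellow → ¬waiting: {st0, st1, st3, st4, st5, st6}.
States satisfying EG (¬yellow → ¬waiting): {st0, st1}.

{st0, st1}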